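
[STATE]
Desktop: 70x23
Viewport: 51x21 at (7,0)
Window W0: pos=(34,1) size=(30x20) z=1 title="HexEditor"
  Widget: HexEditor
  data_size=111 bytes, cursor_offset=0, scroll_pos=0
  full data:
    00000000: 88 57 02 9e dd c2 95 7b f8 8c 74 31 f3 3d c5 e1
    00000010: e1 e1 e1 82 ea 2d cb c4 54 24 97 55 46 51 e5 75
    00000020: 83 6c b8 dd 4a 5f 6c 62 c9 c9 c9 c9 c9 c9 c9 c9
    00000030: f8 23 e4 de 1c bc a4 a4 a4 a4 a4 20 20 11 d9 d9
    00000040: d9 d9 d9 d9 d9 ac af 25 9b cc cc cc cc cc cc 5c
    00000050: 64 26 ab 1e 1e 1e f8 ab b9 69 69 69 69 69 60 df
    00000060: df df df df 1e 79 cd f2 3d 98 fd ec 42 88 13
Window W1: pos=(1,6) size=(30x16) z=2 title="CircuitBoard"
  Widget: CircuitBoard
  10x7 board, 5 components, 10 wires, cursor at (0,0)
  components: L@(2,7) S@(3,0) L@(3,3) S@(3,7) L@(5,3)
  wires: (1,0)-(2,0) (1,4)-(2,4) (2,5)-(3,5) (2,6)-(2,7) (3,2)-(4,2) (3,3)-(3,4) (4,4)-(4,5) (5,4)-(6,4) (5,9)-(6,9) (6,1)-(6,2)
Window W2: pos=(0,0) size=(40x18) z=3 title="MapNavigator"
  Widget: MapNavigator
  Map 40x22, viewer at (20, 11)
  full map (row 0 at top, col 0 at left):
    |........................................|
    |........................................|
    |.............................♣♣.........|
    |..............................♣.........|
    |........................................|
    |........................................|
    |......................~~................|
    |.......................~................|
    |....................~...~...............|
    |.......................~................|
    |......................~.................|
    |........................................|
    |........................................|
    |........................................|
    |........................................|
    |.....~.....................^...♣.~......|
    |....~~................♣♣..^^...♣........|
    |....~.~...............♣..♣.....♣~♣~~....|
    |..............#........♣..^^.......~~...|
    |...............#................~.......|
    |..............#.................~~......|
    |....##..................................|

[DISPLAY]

━━━━━━━━━━━━━━━━━━━━━━━━━━━━━━━━┓                  
vigator                         ┃━━━━━━━━━━━━━━━━━━
────────────────────────────────┨ditor             
................................┃──────────────────
................................┃000  88 57 02 9e d
...............~~...............┃010  e1 e1 e1 82 e
................~...............┃020  83 6c b8 dd 4
.............~...~..............┃030  f8 23 e4 de 1
................~...............┃040  d9 d9 d9 d9 d
...............~................┃050  64 26 ab 1e 1
.............@..................┃060  df df df df 1
................................┃                  
................................┃                  
................................┃                  
....................^...♣.~.....┃                  
...............♣♣..^^...♣.......┃                  
...............♣..♣.....♣~♣~~...┃                  
━━━━━━━━━━━━━━━━━━━━━━━━━━━━━━━━┛                  
       ·       · ─ ·   ┃   ┃                       
                       ┃   ┃                       
           L   ·       ┃   ┗━━━━━━━━━━━━━━━━━━━━━━━


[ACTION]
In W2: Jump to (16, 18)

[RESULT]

━━━━━━━━━━━━━━━━━━━━━━━━━━━━━━━━┓                  
vigator                         ┃━━━━━━━━━━━━━━━━━━
────────────────────────────────┨ditor             
................................┃──────────────────
................................┃000  88 57 02 9e d
................................┃010  e1 e1 e1 82 e
................................┃020  83 6c b8 dd 4
..~.....................^...♣.~.┃030  f8 23 e4 de 1
.~~................♣♣..^^...♣...┃040  d9 d9 d9 d9 d
.~.~...............♣..♣.....♣~♣~┃050  64 26 ab 1e 1
...........#.@......♣..^^.......┃060  df df df df 1
............#................~..┃                  
...........#.................~~.┃                  
.##.............................┃                  
                                ┃                  
                                ┃                  
                                ┃                  
━━━━━━━━━━━━━━━━━━━━━━━━━━━━━━━━┛                  
       ·       · ─ ·   ┃   ┃                       
                       ┃   ┃                       
           L   ·       ┃   ┗━━━━━━━━━━━━━━━━━━━━━━━


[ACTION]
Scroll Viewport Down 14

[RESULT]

────────────────────────────────┨ditor             
................................┃──────────────────
................................┃000  88 57 02 9e d
................................┃010  e1 e1 e1 82 e
................................┃020  83 6c b8 dd 4
..~.....................^...♣.~.┃030  f8 23 e4 de 1
.~~................♣♣..^^...♣...┃040  d9 d9 d9 d9 d
.~.~...............♣..♣.....♣~♣~┃050  64 26 ab 1e 1
...........#.@......♣..^^.......┃060  df df df df 1
............#................~..┃                  
...........#.................~~.┃                  
.##.............................┃                  
                                ┃                  
                                ┃                  
                                ┃                  
━━━━━━━━━━━━━━━━━━━━━━━━━━━━━━━━┛                  
       ·       · ─ ·   ┃   ┃                       
                       ┃   ┃                       
           L   ·       ┃   ┗━━━━━━━━━━━━━━━━━━━━━━━
━━━━━━━━━━━━━━━━━━━━━━━┛                           
                                                   


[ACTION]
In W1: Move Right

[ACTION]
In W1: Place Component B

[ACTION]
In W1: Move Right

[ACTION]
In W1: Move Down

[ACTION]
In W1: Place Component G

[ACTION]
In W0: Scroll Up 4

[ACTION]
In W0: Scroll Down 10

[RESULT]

────────────────────────────────┨ditor             
................................┃──────────────────
................................┃060  df df df df 1
................................┃                  
................................┃                  
..~.....................^...♣.~.┃                  
.~~................♣♣..^^...♣...┃                  
.~.~...............♣..♣.....♣~♣~┃                  
...........#.@......♣..^^.......┃                  
............#................~..┃                  
...........#.................~~.┃                  
.##.............................┃                  
                                ┃                  
                                ┃                  
                                ┃                  
━━━━━━━━━━━━━━━━━━━━━━━━━━━━━━━━┛                  
       ·       · ─ ·   ┃   ┃                       
                       ┃   ┃                       
           L   ·       ┃   ┗━━━━━━━━━━━━━━━━━━━━━━━
━━━━━━━━━━━━━━━━━━━━━━━┛                           
                                                   


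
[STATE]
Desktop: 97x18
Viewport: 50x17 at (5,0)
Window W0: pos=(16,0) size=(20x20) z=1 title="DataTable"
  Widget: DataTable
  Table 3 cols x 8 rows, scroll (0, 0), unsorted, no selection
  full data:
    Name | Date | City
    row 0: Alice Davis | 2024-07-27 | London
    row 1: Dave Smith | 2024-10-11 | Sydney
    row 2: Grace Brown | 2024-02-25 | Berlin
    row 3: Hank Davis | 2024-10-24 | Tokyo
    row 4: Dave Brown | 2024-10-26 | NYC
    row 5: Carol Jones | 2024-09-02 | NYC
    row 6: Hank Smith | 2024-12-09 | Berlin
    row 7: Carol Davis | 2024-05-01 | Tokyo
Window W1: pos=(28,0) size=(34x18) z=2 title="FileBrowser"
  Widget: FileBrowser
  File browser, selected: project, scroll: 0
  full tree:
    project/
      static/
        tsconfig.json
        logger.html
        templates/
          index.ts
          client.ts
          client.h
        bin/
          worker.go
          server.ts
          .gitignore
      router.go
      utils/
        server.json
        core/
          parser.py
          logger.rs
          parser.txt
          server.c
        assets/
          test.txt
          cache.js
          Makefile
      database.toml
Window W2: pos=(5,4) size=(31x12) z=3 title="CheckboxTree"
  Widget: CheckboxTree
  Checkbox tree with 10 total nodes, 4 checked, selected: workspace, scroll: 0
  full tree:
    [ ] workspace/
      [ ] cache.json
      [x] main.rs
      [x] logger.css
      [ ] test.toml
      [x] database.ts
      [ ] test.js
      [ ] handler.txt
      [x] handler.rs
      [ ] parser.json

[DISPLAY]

           ┏━━━━━━━━━━━┏━━━━━━━━━━━━━━━━━━━━━━━━━━
           ┃ DataTable ┃ FileBrowser              
           ┠───────────┠──────────────────────────
           ┃Name       ┃> [-] project/            
┏━━━━━━━━━━━━━━━━━━━━━━━━━━━━━┓ static/           
┃ CheckboxTree                ┃ter.go             
┠─────────────────────────────┨ utils/            
┃>[-] workspace/              ┃abase.toml         
┃   [ ] cache.json            ┃                   
┃   [x] main.rs               ┃                   
┃   [x] logger.css            ┃                   
┃   [ ] test.toml             ┃                   
┃   [x] database.ts           ┃                   
┃   [ ] test.js               ┃                   
┃   [ ] handler.txt           ┃                   
┗━━━━━━━━━━━━━━━━━━━━━━━━━━━━━┛                   
           ┃           ┃                          


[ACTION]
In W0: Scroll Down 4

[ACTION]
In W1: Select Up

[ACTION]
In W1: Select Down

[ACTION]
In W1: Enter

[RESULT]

           ┏━━━━━━━━━━━┏━━━━━━━━━━━━━━━━━━━━━━━━━━
           ┃ DataTable ┃ FileBrowser              
           ┠───────────┠──────────────────────────
           ┃Name       ┃  [-] project/            
┏━━━━━━━━━━━━━━━━━━━━━━━━━━━━━┓ static/           
┃ CheckboxTree                ┃sconfig.json       
┠─────────────────────────────┨ogger.html         
┃>[-] workspace/              ┃+] templates/      
┃   [ ] cache.json            ┃+] bin/            
┃   [x] main.rs               ┃ter.go             
┃   [x] logger.css            ┃ utils/            
┃   [ ] test.toml             ┃abase.toml         
┃   [x] database.ts           ┃                   
┃   [ ] test.js               ┃                   
┃   [ ] handler.txt           ┃                   
┗━━━━━━━━━━━━━━━━━━━━━━━━━━━━━┛                   
           ┃           ┃                          


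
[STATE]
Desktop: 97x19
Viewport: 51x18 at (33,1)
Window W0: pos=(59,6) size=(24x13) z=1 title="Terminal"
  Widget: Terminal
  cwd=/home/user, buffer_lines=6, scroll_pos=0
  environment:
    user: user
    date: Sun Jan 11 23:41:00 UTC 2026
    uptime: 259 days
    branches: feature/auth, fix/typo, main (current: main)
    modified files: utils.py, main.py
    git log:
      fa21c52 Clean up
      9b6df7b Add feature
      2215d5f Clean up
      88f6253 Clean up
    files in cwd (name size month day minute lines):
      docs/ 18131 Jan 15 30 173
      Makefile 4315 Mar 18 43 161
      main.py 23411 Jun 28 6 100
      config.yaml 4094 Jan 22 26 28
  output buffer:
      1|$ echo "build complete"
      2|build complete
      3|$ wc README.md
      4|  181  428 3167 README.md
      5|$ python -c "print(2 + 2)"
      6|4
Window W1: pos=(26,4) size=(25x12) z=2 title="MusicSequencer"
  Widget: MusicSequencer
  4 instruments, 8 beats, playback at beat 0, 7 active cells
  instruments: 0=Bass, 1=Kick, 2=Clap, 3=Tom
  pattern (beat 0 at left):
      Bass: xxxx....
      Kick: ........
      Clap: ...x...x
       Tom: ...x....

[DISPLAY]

                                                   
                                                   
                                                   
━━━━━━━━━━━━━━━━━┓                                 
Sequencer        ┃                                 
─────────────────┨        ┏━━━━━━━━━━━━━━━━━━━━━━┓ 
1234567          ┃        ┃ Terminal             ┃ 
███····          ┃        ┠──────────────────────┨ 
·······          ┃        ┃$ echo "build complete┃ 
··█···█          ┃        ┃build complete        ┃ 
··█····          ┃        ┃$ wc README.md        ┃ 
                 ┃        ┃  181  428 3167 README┃ 
                 ┃        ┃$ python -c "print(2 +┃ 
                 ┃        ┃4                     ┃ 
━━━━━━━━━━━━━━━━━┛        ┃$ █                   ┃ 
                          ┃                      ┃ 
                          ┃                      ┃ 
                          ┗━━━━━━━━━━━━━━━━━━━━━━┛ 


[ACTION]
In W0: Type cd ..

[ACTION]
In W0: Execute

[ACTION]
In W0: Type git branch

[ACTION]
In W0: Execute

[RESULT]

                                                   
                                                   
                                                   
━━━━━━━━━━━━━━━━━┓                                 
Sequencer        ┃                                 
─────────────────┨        ┏━━━━━━━━━━━━━━━━━━━━━━┓ 
1234567          ┃        ┃ Terminal             ┃ 
███····          ┃        ┠──────────────────────┨ 
·······          ┃        ┃$ python -c "print(2 +┃ 
··█···█          ┃        ┃4                     ┃ 
··█····          ┃        ┃$ cd ..               ┃ 
                 ┃        ┃                      ┃ 
                 ┃        ┃$ git branch          ┃ 
                 ┃        ┃  feature/auth        ┃ 
━━━━━━━━━━━━━━━━━┛        ┃  fix/typo            ┃ 
                          ┃* main                ┃ 
                          ┃$ █                   ┃ 
                          ┗━━━━━━━━━━━━━━━━━━━━━━┛ 


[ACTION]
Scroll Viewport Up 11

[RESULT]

                                                   
                                                   
                                                   
                                                   
━━━━━━━━━━━━━━━━━┓                                 
Sequencer        ┃                                 
─────────────────┨        ┏━━━━━━━━━━━━━━━━━━━━━━┓ 
1234567          ┃        ┃ Terminal             ┃ 
███····          ┃        ┠──────────────────────┨ 
·······          ┃        ┃$ python -c "print(2 +┃ 
··█···█          ┃        ┃4                     ┃ 
··█····          ┃        ┃$ cd ..               ┃ 
                 ┃        ┃                      ┃ 
                 ┃        ┃$ git branch          ┃ 
                 ┃        ┃  feature/auth        ┃ 
━━━━━━━━━━━━━━━━━┛        ┃  fix/typo            ┃ 
                          ┃* main                ┃ 
                          ┃$ █                   ┃ 


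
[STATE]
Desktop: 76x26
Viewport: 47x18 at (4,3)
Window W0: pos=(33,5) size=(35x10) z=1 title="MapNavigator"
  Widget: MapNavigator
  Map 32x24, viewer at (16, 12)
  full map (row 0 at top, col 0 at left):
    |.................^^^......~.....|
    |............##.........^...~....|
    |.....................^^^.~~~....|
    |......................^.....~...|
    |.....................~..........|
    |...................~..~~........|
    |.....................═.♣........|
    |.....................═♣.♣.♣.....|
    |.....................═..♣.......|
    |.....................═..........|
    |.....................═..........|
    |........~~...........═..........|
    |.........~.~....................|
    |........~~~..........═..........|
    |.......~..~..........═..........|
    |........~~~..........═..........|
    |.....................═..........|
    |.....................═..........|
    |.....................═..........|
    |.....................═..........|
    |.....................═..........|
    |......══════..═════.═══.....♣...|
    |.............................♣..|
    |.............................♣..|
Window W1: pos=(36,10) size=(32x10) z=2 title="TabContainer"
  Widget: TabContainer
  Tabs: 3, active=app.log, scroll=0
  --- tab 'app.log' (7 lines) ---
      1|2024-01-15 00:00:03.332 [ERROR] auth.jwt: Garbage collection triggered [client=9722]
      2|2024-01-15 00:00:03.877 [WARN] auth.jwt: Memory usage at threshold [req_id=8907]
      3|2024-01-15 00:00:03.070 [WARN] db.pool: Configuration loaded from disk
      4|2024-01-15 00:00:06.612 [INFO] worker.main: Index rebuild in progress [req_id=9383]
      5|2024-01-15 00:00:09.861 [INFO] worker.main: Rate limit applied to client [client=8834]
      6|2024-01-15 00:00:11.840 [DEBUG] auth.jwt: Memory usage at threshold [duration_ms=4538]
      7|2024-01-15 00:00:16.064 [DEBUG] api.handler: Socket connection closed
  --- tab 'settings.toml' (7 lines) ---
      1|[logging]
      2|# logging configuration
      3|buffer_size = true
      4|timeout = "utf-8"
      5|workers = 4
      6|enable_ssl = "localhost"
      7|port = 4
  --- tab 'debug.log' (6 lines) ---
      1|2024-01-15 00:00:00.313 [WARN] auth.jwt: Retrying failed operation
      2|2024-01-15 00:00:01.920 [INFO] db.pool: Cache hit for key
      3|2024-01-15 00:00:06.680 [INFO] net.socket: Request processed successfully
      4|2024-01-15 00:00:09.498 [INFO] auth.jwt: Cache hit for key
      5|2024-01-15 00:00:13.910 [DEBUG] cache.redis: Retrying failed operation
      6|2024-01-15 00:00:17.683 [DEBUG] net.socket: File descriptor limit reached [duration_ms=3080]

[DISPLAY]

                                               
                                               
                             ┏━━━━━━━━━━━━━━━━━
                             ┃ MapNavigator    
                             ┠─────────────────
                             ┃.................
                             ┃.................
                             ┃..┏━━━━━━━━━━━━━━
                             ┃..┃ TabContainer 
                             ┃..┠──────────────
                             ┃..┃[app.log]│ set
                             ┗━━┃──────────────
                                ┃2024-01-15 00:
                                ┃2024-01-15 00:
                                ┃2024-01-15 00:
                                ┃2024-01-15 00:
                                ┗━━━━━━━━━━━━━━
                                               


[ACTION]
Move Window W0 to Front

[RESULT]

                                               
                                               
                             ┏━━━━━━━━━━━━━━━━━
                             ┃ MapNavigator    
                             ┠─────────────────
                             ┃.................
                             ┃.................
                             ┃........~~.......
                             ┃.........~.~....@
                             ┃........~~~......
                             ┃.......~..~......
                             ┗━━━━━━━━━━━━━━━━━
                                ┃2024-01-15 00:
                                ┃2024-01-15 00:
                                ┃2024-01-15 00:
                                ┃2024-01-15 00:
                                ┗━━━━━━━━━━━━━━
                                               


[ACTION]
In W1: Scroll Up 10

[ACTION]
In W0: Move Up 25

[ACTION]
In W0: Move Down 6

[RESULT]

                                               
                                               
                             ┏━━━━━━━━━━━━━━━━━
                             ┃ MapNavigator    
                             ┠─────────────────
                             ┃.................
                             ┃.................
                             ┃.................
                             ┃................@
                             ┃.................
                             ┃.................
                             ┗━━━━━━━━━━━━━━━━━
                                ┃2024-01-15 00:
                                ┃2024-01-15 00:
                                ┃2024-01-15 00:
                                ┃2024-01-15 00:
                                ┗━━━━━━━━━━━━━━
                                               


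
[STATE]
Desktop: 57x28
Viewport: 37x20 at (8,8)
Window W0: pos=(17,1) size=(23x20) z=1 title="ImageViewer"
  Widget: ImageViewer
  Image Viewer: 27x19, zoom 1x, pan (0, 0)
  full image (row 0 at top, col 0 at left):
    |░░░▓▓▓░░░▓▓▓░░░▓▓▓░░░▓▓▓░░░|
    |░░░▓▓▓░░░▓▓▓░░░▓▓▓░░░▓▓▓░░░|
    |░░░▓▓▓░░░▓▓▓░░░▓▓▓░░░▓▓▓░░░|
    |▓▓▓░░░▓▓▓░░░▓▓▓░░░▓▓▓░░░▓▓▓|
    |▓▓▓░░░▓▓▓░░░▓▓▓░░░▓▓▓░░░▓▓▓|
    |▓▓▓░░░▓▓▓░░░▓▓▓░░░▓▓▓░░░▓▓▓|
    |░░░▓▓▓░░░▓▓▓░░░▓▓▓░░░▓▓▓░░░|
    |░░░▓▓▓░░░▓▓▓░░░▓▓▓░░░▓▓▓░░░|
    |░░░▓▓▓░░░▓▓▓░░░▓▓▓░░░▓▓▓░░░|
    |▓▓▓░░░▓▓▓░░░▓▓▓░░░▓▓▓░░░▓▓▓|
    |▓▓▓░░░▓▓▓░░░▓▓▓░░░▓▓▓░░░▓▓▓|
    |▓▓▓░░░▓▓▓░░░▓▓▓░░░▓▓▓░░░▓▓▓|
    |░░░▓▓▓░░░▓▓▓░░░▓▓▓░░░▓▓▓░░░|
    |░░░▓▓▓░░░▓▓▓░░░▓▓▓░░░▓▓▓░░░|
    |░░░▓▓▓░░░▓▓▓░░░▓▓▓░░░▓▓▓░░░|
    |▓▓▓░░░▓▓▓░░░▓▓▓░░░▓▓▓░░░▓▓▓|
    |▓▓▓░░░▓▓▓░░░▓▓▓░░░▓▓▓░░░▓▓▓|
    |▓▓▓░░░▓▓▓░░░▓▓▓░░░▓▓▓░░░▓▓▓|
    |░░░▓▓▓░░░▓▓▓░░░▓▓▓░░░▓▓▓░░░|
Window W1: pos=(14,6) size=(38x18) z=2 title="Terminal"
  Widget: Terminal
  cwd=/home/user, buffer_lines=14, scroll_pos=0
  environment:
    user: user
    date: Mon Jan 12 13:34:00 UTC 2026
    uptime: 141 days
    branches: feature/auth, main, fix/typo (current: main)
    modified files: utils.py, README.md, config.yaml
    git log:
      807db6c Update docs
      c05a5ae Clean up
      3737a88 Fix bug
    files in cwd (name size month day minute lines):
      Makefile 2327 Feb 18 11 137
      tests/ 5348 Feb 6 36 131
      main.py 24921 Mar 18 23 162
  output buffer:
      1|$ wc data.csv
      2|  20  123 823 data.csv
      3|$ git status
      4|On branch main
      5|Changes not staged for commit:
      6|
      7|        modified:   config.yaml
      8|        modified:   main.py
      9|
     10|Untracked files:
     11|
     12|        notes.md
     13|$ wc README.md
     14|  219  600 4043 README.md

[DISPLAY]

      ┠──────────────────────────────
      ┃$ wc data.csv                 
      ┃  20  123 823 data.csv        
      ┃$ git status                  
      ┃On branch main                
      ┃Changes not staged for commit:
      ┃                              
      ┃        modified:   config.yam
      ┃        modified:   main.py   
      ┃                              
      ┃Untracked files:              
      ┃                              
      ┃        notes.md              
      ┃$ wc README.md                
      ┃  219  600 4043 README.md     
      ┗━━━━━━━━━━━━━━━━━━━━━━━━━━━━━━
                                     
                                     
                                     
                                     


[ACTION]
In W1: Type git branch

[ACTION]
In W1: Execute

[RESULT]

      ┠──────────────────────────────
      ┃                              
      ┃        modified:   config.yam
      ┃        modified:   main.py   
      ┃                              
      ┃Untracked files:              
      ┃                              
      ┃        notes.md              
      ┃$ wc README.md                
      ┃  219  600 4043 README.md     
      ┃$ git branch                  
      ┃  feature/auth                
      ┃* main                        
      ┃  fix/typo                    
      ┃$ █                           
      ┗━━━━━━━━━━━━━━━━━━━━━━━━━━━━━━
                                     
                                     
                                     
                                     


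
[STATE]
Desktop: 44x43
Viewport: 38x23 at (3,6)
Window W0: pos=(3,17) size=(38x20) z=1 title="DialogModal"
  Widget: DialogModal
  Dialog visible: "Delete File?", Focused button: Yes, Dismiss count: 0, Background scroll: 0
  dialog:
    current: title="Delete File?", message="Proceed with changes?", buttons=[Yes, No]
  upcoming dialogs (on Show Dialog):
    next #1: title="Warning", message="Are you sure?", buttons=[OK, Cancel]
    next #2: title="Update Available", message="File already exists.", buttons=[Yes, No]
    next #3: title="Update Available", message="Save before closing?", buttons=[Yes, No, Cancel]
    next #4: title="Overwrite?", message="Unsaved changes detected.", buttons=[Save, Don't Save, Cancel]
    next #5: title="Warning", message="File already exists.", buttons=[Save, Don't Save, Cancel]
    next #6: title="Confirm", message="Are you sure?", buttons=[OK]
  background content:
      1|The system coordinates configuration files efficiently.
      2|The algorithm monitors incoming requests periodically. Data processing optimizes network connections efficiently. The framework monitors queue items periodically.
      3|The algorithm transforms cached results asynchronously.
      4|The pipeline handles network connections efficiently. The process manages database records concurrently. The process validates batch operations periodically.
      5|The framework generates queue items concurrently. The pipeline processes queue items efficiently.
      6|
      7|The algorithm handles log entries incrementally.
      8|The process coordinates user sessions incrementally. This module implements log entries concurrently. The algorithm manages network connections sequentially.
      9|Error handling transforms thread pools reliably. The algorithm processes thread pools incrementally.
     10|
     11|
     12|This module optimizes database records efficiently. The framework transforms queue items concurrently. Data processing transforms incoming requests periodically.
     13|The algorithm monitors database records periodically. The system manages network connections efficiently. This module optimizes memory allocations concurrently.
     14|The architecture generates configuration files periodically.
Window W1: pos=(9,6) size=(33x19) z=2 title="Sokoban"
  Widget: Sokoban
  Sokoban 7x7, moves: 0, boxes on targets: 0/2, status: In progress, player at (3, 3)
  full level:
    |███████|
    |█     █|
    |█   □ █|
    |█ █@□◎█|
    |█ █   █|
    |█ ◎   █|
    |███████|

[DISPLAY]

      ┏━━━━━━━━━━━━━━━━━━━━━━━━━━━━━━━
      ┃ Sokoban                       
      ┠───────────────────────────────
      ┃███████                        
      ┃█     █                        
      ┃█   □ █                        
      ┃█ █@□◎█                        
      ┃█ █   █                        
      ┃█ ◎   █                        
      ┃███████                        
      ┃Moves: 0  0/2                  
┏━━━━━┃                               
┃ Dial┃                               
┠─────┃                               
┃The s┃                               
┃The a┃                               
┃The a┃                               
┃The p┃                               
┃The f┗━━━━━━━━━━━━━━━━━━━━━━━━━━━━━━━
┃     ┌───────────────────────┐      ┃
┃The a│      Delete File?     │ies in┃
┃The p│ Proceed with changes? │ession┃
┃Error│       [Yes]  No       │ad poo┃


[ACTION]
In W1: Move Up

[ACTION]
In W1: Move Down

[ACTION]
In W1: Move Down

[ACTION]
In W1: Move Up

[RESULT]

      ┏━━━━━━━━━━━━━━━━━━━━━━━━━━━━━━━
      ┃ Sokoban                       
      ┠───────────────────────────────
      ┃███████                        
      ┃█     █                        
      ┃█   □ █                        
      ┃█ █@□◎█                        
      ┃█ █   █                        
      ┃█ ◎   █                        
      ┃███████                        
      ┃Moves: 4  0/2                  
┏━━━━━┃                               
┃ Dial┃                               
┠─────┃                               
┃The s┃                               
┃The a┃                               
┃The a┃                               
┃The p┃                               
┃The f┗━━━━━━━━━━━━━━━━━━━━━━━━━━━━━━━
┃     ┌───────────────────────┐      ┃
┃The a│      Delete File?     │ies in┃
┃The p│ Proceed with changes? │ession┃
┃Error│       [Yes]  No       │ad poo┃


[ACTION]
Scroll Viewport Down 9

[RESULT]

      ┃███████                        
      ┃Moves: 4  0/2                  
┏━━━━━┃                               
┃ Dial┃                               
┠─────┃                               
┃The s┃                               
┃The a┃                               
┃The a┃                               
┃The p┃                               
┃The f┗━━━━━━━━━━━━━━━━━━━━━━━━━━━━━━━
┃     ┌───────────────────────┐      ┃
┃The a│      Delete File?     │ies in┃
┃The p│ Proceed with changes? │ession┃
┃Error│       [Yes]  No       │ad poo┃
┃     └───────────────────────┘      ┃
┃                                    ┃
┃This module optimizes database recor┃
┃The algorithm monitors database reco┃
┃The architecture generates configura┃
┃                                    ┃
┃                                    ┃
┗━━━━━━━━━━━━━━━━━━━━━━━━━━━━━━━━━━━━┛
                                      


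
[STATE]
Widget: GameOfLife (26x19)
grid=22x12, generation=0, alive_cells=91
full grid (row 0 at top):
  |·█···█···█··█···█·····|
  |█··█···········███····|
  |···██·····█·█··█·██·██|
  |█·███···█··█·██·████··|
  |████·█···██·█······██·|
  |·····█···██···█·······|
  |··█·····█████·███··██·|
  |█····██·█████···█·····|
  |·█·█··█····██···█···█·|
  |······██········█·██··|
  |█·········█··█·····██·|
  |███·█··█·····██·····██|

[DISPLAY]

Gen: 0                    
·█···█···█··█···█·····    
█··█···········███····    
···██·····█·█··█·██·██    
█·███···█··█·██·████··    
████·█···██·█······██·    
·····█···██···█·······    
··█·····█████·███··██·    
█····██·█████···█·····    
·█·█··█····██···█···█·    
······██········█·██··    
█·········█··█·····██·    
███·█··█·····██·····██    
                          
                          
                          
                          
                          
                          


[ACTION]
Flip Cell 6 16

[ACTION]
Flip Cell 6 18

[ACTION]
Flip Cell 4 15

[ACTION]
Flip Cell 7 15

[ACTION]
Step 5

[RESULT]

Gen: 5                    
············████······    
·██·······████·██·····    
█··█·········█·█······    
█·········██████······    
·█··█·····█···█·······    
···██··█···█··········    
·····█·██···█·········    
···██····███··███·····    
···██····█····██···██·    
·····██···███··██··███    
██····█···██████·····█    
██····█·····██·····███    
                          
                          
                          
                          
                          
                          


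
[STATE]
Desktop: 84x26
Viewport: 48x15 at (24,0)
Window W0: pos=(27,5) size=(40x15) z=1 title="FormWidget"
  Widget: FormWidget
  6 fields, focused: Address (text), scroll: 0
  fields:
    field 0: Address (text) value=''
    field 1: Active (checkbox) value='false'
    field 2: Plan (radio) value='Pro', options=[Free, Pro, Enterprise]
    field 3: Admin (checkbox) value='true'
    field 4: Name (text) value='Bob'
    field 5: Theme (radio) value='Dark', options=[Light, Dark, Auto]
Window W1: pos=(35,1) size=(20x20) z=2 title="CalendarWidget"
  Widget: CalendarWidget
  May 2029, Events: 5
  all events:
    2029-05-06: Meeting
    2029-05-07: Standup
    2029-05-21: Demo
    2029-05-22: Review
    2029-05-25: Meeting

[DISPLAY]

                                                
           ┏━━━━━━━━━━━━━━━━━━┓                 
           ┃ CalendarWidget   ┃                 
           ┠──────────────────┨                 
           ┃     May 2029     ┃                 
   ┏━━━━━━━┃Mo Tu We Th Fr Sa ┃━━━━━━━━━━━┓     
   ┃ FormWi┃    1  2  3  4  5 ┃           ┃     
   ┠───────┃ 7*  8  9 10 11 12┃───────────┨     
   ┃> Addre┃14 15 16 17 18 19 ┃          ]┃     
   ┃  Activ┃21* 22* 23 24 25* ┃           ┃     
   ┃  Plan:┃28 29 30 31       ┃ Pro  ( ) E┃     
   ┃  Admin┃                  ┃           ┃     
   ┃  Name:┃                  ┃          ]┃     
   ┃  Theme┃                  ┃) Dark  ( )┃     
   ┃       ┃                  ┃           ┃     


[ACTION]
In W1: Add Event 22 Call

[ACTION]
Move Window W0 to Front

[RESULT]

                                                
           ┏━━━━━━━━━━━━━━━━━━┓                 
           ┃ CalendarWidget   ┃                 
           ┠──────────────────┨                 
           ┃     May 2029     ┃                 
   ┏━━━━━━━━━━━━━━━━━━━━━━━━━━━━━━━━━━━━━━┓     
   ┃ FormWidget                           ┃     
   ┠──────────────────────────────────────┨     
   ┃> Address:    [                      ]┃     
   ┃  Active:     [ ]                     ┃     
   ┃  Plan:       ( ) Free  (●) Pro  ( ) E┃     
   ┃  Admin:      [x]                     ┃     
   ┃  Name:       [Bob                   ]┃     
   ┃  Theme:      ( ) Light  (●) Dark  ( )┃     
   ┃                                      ┃     


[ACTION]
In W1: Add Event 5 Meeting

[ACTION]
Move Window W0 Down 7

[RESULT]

                                                
           ┏━━━━━━━━━━━━━━━━━━┓                 
           ┃ CalendarWidget   ┃                 
           ┠──────────────────┨                 
           ┃     May 2029     ┃                 
           ┃Mo Tu We Th Fr Sa ┃                 
           ┃    1  2  3  4  5*┃                 
           ┃ 7*  8  9 10 11 12┃                 
           ┃14 15 16 17 18 19 ┃                 
           ┃21* 22* 23 24 25* ┃                 
           ┃28 29 30 31       ┃                 
   ┏━━━━━━━━━━━━━━━━━━━━━━━━━━━━━━━━━━━━━━┓     
   ┃ FormWidget                           ┃     
   ┠──────────────────────────────────────┨     
   ┃> Address:    [                      ]┃     
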